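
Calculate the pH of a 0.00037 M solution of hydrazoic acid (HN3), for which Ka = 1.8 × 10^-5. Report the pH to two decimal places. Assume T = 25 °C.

HN3 ⇌ N3- + H+
From the ICE table, Ka = [H+]²/(0.00037 − [H+]) = 1.8 × 10^-5.
The 5% rule fails; solving [H+]² + Ka·[H+] − Ka·C₀ = 0 exactly:
[H+] = [−1.8e-05 + √(1.8e-05² + 2.66e-08)]/2 = 7.31 × 10^-5 M
pH = −log[H+] = −log(7.31 × 10^-5) = 4.14

pH = 4.14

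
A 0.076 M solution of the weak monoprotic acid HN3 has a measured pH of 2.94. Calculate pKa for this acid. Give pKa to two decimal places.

[H+] = 10^(-2.94) = 1.15 × 10^-3 M
At equilibrium [HA] = 0.076 − 1.15 × 10^-3 = 7.48 × 10^-2 M
Ka = [H+][A-]/[HA] = (1.15 × 10^-3)² / 7.48 × 10^-2 = 1.77 × 10^-5
pKa = -log(1.77 × 10^-5) = 4.75

pKa = 4.75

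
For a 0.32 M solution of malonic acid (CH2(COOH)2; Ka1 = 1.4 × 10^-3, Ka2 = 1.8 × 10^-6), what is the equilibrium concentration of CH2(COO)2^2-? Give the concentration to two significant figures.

1.8 × 10^-6 M

First ionization gives [H+] ≈ [CH2(COOH)COO-] = 2.05 × 10^-2 M.
Second step: Ka2 = [H+][CH2(COO)2^2-]/[CH2(COOH)COO-] ≈ [CH2(COO)2^2-] (since [H+] ≈ [CH2(COOH)COO-]).
So [CH2(COO)2^2-] ≈ Ka2.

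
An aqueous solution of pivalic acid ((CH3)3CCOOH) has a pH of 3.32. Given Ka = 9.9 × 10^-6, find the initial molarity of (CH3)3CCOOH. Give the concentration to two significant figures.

[H+] = 10^(-3.32) = 4.79 × 10^-4 M = x
Ka = x²/(C₀ − x) ⇒ C₀ = x + x²/Ka
C₀ = 4.79 × 10^-4 + (4.79 × 10^-4)²/(9.9 × 10^-6) = 2.37 × 10^-2 M

C₀ = 2.4 × 10^-2 M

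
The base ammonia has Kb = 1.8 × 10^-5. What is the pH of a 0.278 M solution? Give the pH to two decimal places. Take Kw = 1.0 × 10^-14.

pH = 11.35

NH3 + H2O ⇌ NH4+ + OH-
Kb = x²/(0.278 − x) = 1.8 × 10^-5
Assume x ≪ 0.278: x ≈ √(1.8 × 10^-5 × 0.278) = 2.24 × 10^-3 M
pOH = −log(2.24 × 10^-3) = 2.65; pH = 14.00 − 2.65 = 11.35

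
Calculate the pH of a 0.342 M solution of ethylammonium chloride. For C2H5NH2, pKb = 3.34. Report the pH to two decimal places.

pH = 5.56

C2H5NH3+ is the conjugate acid of the weak base C2H5NH2.
Kb = 10^(−3.34) = 4.57 × 10^-4
Ka = Kw/Kb = 1.0×10^-14 / 4.57 × 10^-4 = 2.19 × 10^-11
Let x = [H+] at equilibrium. Ka = x²/(0.342 − x).
Assume x ≪ 0.342: x ≈ √(2.19 × 10^-11 × 0.342) = 2.74 × 10^-6 M
Check: 0.0008% ionized — well under 5%, approximation valid.
pH = −log[H+] = −log(2.74 × 10^-6) = 5.56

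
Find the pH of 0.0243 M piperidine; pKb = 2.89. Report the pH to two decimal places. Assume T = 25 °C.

pH = 11.70

C5H10NH + H2O ⇌ C5H10NH2+ + OH-
Kb = 10^(−2.89) = 1.29 × 10^-3
Kb = [OH-]²/(0.0243 − [OH-]) = 1.29 × 10^-3
Here C₀/Kb ≈ 18.8, so the small-[OH-] approximation fails. Use the quadratic:
[OH-] = [−0.00129 + √(0.00129² + 0.000125)]/2 = 4.99 × 10^-3 M
pOH = −log(4.99 × 10^-3) = 2.30; pH = 14.00 − 2.30 = 11.70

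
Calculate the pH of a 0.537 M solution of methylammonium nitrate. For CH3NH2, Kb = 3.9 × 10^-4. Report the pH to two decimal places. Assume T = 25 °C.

pH = 5.43

CH3NH3+ is the conjugate acid of the weak base CH3NH2.
Ka = Kw/Kb = 1.0×10^-14 / 3.9 × 10^-4 = 2.56 × 10^-11
Let x = [H+] at equilibrium. Ka = x²/(0.537 − x).
Since Ka ≪ C₀, x ≈ √(Ka·C₀) = 3.71 × 10^-6 M.
Check: 0.00069% ionized — well under 5%, approximation valid.
pH = −log(3.71 × 10^-6) = 5.43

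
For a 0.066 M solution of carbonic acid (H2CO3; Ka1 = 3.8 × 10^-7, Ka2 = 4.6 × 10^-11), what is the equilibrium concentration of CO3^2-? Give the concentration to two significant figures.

4.6 × 10^-11 M

First ionization gives [H+] ≈ [HCO3-] = 1.58 × 10^-4 M.
Second step: Ka2 = [H+][CO3^2-]/[HCO3-] ≈ [CO3^2-] (since [H+] ≈ [HCO3-]).
So [CO3^2-] ≈ Ka2.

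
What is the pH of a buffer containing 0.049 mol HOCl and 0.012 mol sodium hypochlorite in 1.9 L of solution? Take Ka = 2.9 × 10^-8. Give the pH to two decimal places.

pKa = −log(2.9 × 10^-8) = 7.538
pH = pKa + log([A⁻]/[HA]) = 7.538 + log(0.012/0.049)
pH = 7.538 + (-0.611) = 6.93

pH = 6.93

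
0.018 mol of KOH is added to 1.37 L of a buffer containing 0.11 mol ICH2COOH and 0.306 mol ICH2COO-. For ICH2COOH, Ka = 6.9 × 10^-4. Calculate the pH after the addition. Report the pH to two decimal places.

pH = 3.71

OH- converts ICH2COOH to ICH2COO-: ICH2COOH → 0.092 mol, ICH2COO- → 0.324 mol.
pKa = −log(6.9 × 10^-4) = 3.161
pH = pKa + log([A⁻]/[HA]) = 3.161 + log(0.324/0.092) = 3.161 +0.547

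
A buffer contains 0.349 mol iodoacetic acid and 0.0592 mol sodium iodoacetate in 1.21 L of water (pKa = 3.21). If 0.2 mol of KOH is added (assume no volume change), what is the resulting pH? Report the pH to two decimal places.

pH = 3.45

After neutralization: n(ICH2COOH) = 0.149 mol, n(ICH2COO-) = 0.259 mol.
pH = pKa + log(n_ICH2COO-/n_ICH2COOH) = 3.21 + log(0.259/0.149) = 3.21 + (+0.240)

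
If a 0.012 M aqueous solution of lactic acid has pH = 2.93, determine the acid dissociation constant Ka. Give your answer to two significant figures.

Ka = 1.3 × 10^-4

[H+] = 10^(-2.93) = 1.17 × 10^-3 M
At equilibrium [HA] = 0.012 − 1.17 × 10^-3 = 1.08 × 10^-2 M
Ka = [H+][A-]/[HA] = (1.17 × 10^-3)² / 1.08 × 10^-2 = 1.3 × 10^-4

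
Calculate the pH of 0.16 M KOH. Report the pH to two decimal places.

pH = 13.20

KOH is a strong base; [OH-] = 0.16 M.
pOH = -log(0.16) = 0.80
pH = 14.00 - 0.80 = 13.20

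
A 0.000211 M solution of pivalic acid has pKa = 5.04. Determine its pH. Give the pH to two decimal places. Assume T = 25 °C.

pH = 4.40

(CH3)3CCOOH ⇌ (CH3)3CCOO- + H+
Ka = 10^(−5.04) = 9.12 × 10^-6
From the ICE table, Ka = [H+]²/(0.000211 − [H+]) = 9.12 × 10^-6.
Here C₀/Ka ≈ 23.1, so the small-[H+] approximation fails. Use the quadratic:
[H+] = [−9.12e-06 + √(9.12e-06² + 7.7e-09)]/2 = 3.95 × 10^-5 M
pH = −log[H+] = −log(3.95 × 10^-5) = 4.40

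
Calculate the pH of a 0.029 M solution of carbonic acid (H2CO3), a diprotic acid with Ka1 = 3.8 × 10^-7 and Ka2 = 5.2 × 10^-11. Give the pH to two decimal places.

pH = 3.98

Since Ka1 ≫ Ka2, the first ionization dominates [H+].
Ka1 = x²/(0.029 − x) = 3.8 × 10^-7
x ≈ √(3.8 × 10^-7 × 0.029) = 1.05 × 10^-4 M
pH = −log(1.05 × 10^-4) = 3.98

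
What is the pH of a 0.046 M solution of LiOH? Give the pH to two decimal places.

LiOH is a strong base; [OH-] = 0.046 M.
pOH = -log(0.046) = 1.34
pH = 14.00 - 1.34 = 12.66

pH = 12.66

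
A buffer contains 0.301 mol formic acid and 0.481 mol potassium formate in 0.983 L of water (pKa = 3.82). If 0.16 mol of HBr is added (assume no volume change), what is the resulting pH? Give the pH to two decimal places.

pH = 3.66

After neutralization: n(HCOOH) = 0.461 mol, n(HCOO-) = 0.321 mol.
pH = pKa + log(n_HCOO-/n_HCOOH) = 3.82 + log(0.321/0.461) = 3.82 + (-0.157)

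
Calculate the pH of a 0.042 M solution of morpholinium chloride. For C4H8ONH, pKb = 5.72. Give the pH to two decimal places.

C4H8ONH2+ is the conjugate acid of the weak base C4H8ONH.
Kb = 10^(−5.72) = 1.91 × 10^-6
Ka = Kw/Kb = 1.0×10^-14 / 1.91 × 10^-6 = 5.24 × 10^-9
From the ICE table, Ka = [H+]²/(0.042 − [H+]) = 5.24 × 10^-9.
Since Ka ≪ C₀, [H+] ≈ √(Ka·C₀) = 1.48 × 10^-5 M.
pH = −log(1.48 × 10^-5) = 4.83

pH = 4.83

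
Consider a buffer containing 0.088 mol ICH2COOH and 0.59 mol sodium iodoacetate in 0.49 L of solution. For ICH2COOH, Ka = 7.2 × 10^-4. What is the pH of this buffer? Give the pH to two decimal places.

pH = 3.97

pKa = −log(7.2 × 10^-4) = 3.143
pH = pKa + log([A⁻]/[HA]) = 3.143 + log(0.59/0.088)
pH = 3.143 + (+0.826) = 3.97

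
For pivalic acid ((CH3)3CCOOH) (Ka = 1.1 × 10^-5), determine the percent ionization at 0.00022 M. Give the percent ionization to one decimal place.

(CH3)3CCOOH ⇌ (CH3)3CCOO- + H+; let x = [H+] at equilibrium.
Ka = x²/(C₀ − x); solving the quadratic gives x = 4.40 × 10^-5 M.
% ionization = x/C₀ × 100% = 4.40 × 10^-5/0.00022 × 100% = 20.0%

20.0%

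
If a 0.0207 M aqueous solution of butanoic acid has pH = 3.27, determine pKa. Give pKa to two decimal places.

[H+] = 10^(-3.27) = 5.37 × 10^-4 M
At equilibrium [HA] = 0.0207 − 5.37 × 10^-4 = 2.02 × 10^-2 M
Ka = [H+][A-]/[HA] = (5.37 × 10^-4)² / 2.02 × 10^-2 = 1.43 × 10^-5
pKa = -log(1.43 × 10^-5) = 4.84

pKa = 4.84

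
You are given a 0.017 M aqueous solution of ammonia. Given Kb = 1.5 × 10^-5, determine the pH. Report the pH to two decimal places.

NH3 + H2O ⇌ NH4+ + OH-
Kb = x²/(0.017 − x) = 1.5 × 10^-5
Since Kb ≪ C₀, x ≈ √(Kb·C₀) = 5.05 × 10^-4 M.
Check: 3% ionized — well under 5%, approximation valid.
pOH = −log(5.05 × 10^-4) = 3.30; pH = 14.00 − 3.30 = 10.70

pH = 10.70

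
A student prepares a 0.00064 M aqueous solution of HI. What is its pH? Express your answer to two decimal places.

HI is a strong acid and dissociates completely, so [H+] = 0.00064 M.
pH = -log(0.00064) = 3.19

pH = 3.19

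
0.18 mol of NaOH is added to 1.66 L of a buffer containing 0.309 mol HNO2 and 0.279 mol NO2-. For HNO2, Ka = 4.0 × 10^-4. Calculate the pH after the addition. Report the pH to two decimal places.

OH- converts HNO2 to NO2-: HNO2 → 0.129 mol, NO2- → 0.459 mol.
pKa = −log(4.0 × 10^-4) = 3.398
pH = pKa + log([A⁻]/[HA]) = 3.398 + log(0.459/0.129) = 3.398 +0.551

pH = 3.95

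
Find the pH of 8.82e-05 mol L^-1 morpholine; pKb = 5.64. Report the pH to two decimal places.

pH = 9.12

C4H8ONH + H2O ⇌ C4H8ONH2+ + OH-
Kb = 10^(−5.64) = 2.29 × 10^-6
From the ICE table, Kb = [OH-]²/(8.82e-05 − [OH-]) = 2.29 × 10^-6.
[OH-] is not negligible relative to C₀; solve [OH-]² + 2.29e-06·[OH-] − 2.02e-10 = 0.
[OH-] = (−Kb + √(Kb² + 4·Kb·C₀))/2 = 1.31 × 10^-5 M
pOH = −log(1.31 × 10^-5) = 4.88; pH = 14.00 − 4.88 = 9.12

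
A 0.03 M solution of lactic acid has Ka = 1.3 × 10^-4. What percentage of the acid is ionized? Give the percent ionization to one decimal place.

CH3CH(OH)COOH ⇌ CH3CH(OH)COO- + H+; let x = [H+] at equilibrium.
Ka = x²/(C₀ − x); solving the quadratic gives x = 1.91 × 10^-3 M.
Fraction ionized = 1.91 × 10^-3 / 0.03 = 0.0637 → 6.4%

6.4%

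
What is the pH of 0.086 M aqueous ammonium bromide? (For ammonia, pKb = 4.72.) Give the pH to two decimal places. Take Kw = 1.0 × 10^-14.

NH4+ is the conjugate acid of the weak base NH3.
Kb = 10^(−4.72) = 1.91 × 10^-5
Ka = Kw/Kb = 1.0×10^-14 / 1.91 × 10^-5 = 5.24 × 10^-10
Ka = [H+]²/(0.086 − [H+]) = 5.24 × 10^-10
Since Ka ≪ C₀, [H+] ≈ √(Ka·C₀) = 6.71 × 10^-6 M.
pH = −log[H+] = −log(6.71 × 10^-6) = 5.17

pH = 5.17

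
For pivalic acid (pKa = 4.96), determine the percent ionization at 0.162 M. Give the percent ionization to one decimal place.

(CH3)3CCOOH ⇌ (CH3)3CCOO- + H+; let x = [H+] at equilibrium.
Ka = 10^(−4.96) = 1.10 × 10^-5
x ≈ √(Ka·C₀) = √(1.10 × 10^-5 × 0.162) = 1.33 × 10^-3 M
Fraction ionized = 1.33 × 10^-3 / 0.162 = 0.0082 → 0.8%

0.8%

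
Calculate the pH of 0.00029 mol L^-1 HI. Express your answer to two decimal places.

pH = 3.54

HI is a strong acid and dissociates completely, so [H+] = 0.00029 M.
pH = -log(0.00029) = 3.54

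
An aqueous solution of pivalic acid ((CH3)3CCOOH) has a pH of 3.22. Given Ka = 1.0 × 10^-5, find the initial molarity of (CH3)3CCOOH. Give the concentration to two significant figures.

[H+] = 10^(-3.22) = 6.03 × 10^-4 M = x
Ka = x²/(C₀ − x) ⇒ C₀ = x + x²/Ka
C₀ = 6.03 × 10^-4 + (6.03 × 10^-4)²/(1.0 × 10^-5) = 3.70 × 10^-2 M

C₀ = 3.7 × 10^-2 M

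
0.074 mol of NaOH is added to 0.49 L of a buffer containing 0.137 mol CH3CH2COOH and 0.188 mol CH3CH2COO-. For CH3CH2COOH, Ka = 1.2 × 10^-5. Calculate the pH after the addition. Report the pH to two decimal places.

OH- converts CH3CH2COOH to CH3CH2COO-: CH3CH2COOH → 0.063 mol, CH3CH2COO- → 0.262 mol.
pKa = −log(1.2 × 10^-5) = 4.921
pH = pKa + log(n_CH3CH2COO-/n_CH3CH2COOH) = 4.921 + log(0.262/0.063) = 4.921 + (+0.619)

pH = 5.54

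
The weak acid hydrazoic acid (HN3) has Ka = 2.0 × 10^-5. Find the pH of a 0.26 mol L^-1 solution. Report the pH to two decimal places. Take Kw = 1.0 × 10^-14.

pH = 2.64

HN3 ⇌ N3- + H+
From the ICE table, Ka = [H+]²/(0.26 − [H+]) = 2.0 × 10^-5.
Assume [H+] ≪ 0.26: [H+] ≈ √(2.0 × 10^-5 × 0.26) = 2.28 × 10^-3 M
pH = −log(2.28 × 10^-3) = 2.64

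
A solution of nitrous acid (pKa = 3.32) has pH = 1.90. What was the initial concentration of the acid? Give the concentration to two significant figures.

[H+] = 10^(-1.90) = 1.26 × 10^-2 M = x
Ka = 10^(−3.32) = 4.79 × 10^-4
Ka = x²/(C₀ − x) ⇒ C₀ = x + x²/Ka
C₀ = 1.26 × 10^-2 + (1.26 × 10^-2)²/(4.79 × 10^-4) = 3.44 × 10^-1 M

C₀ = 3.4 × 10^-1 M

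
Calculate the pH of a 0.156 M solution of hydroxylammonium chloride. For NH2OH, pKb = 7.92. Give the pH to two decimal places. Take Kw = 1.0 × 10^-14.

pH = 3.44

NH3OH+ is the conjugate acid of the weak base NH2OH.
Kb = 10^(−7.92) = 1.20 × 10^-8
Ka = Kw/Kb = 1.0×10^-14 / 1.20 × 10^-8 = 8.33 × 10^-7
Let x = [H+] at equilibrium. Ka = x²/(0.156 − x).
Assume x ≪ 0.156: x ≈ √(8.33 × 10^-7 × 0.156) = 3.60 × 10^-4 M
(x/C₀ = 0.23% < 5%, so the approximation holds.)
pH = −log[H+] = −log(3.60 × 10^-4) = 3.44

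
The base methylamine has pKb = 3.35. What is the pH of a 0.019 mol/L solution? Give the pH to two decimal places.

pH = 11.43

CH3NH2 + H2O ⇌ CH3NH3+ + OH-
Kb = 10^(−3.35) = 4.47 × 10^-4
From the ICE table, Kb = [OH-]²/(0.019 − [OH-]) = 4.47 × 10^-4.
The 5% rule fails; solving [OH-]² + Kb·[OH-] − Kb·C₀ = 0 exactly:
[OH-] = [−0.000447 + √(0.000447² + 3.4e-05)]/2 = 2.70 × 10^-3 M
pOH = −log(2.70 × 10^-3) = 2.57; pH = 14.00 − 2.57 = 11.43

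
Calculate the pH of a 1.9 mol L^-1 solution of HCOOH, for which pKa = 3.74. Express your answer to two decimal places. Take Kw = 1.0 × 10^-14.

pH = 1.73

HCOOH ⇌ HCOO- + H+
Ka = 10^(−3.74) = 1.82 × 10^-4
From the ICE table, Ka = [H+]²/(1.9 − [H+]) = 1.82 × 10^-4.
Since Ka ≪ C₀, [H+] ≈ √(Ka·C₀) = 1.86 × 10^-2 M.
pH = −log(1.86 × 10^-2) = 1.73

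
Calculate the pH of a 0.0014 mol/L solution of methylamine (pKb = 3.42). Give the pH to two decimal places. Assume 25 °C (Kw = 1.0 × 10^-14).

pH = 10.75

CH3NH2 + H2O ⇌ CH3NH3+ + OH-
Kb = 10^(−3.42) = 3.80 × 10^-4
Let x = [OH-] at equilibrium. Kb = x²/(0.0014 − x).
x is not negligible relative to C₀; solve x² + 0.00038·x − 5.32e-07 = 0.
x = [−0.00038 + √(0.00038² + 2.13e-06)]/2 = 5.64 × 10^-4 M
pOH = −log(5.64 × 10^-4) = 3.25; pH = 14.00 − 3.25 = 10.75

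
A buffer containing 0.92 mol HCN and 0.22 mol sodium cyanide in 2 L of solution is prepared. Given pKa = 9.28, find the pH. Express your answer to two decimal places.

pH = 8.66

Using pH = pKa + log([base]/[acid]) with [base]/[acid] = 0.22/0.92:
pH = 9.28 + (-0.621) = 8.66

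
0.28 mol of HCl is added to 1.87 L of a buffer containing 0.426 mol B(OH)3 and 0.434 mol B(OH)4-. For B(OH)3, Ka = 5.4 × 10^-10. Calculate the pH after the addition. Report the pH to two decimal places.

Added H+ converts B(OH)4- to B(OH)3: B(OH)3 → 0.706 mol, B(OH)4- → 0.154 mol.
pKa = −log(5.4 × 10^-10) = 9.268
pH = pKa + log(n_B(OH)4-/n_B(OH)3) = 9.268 + log(0.154/0.706) = 9.268 + (-0.661)

pH = 8.61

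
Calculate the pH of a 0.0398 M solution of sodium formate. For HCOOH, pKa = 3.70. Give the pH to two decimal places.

pH = 8.15

HCOO- is the conjugate base of the weak acid HCOOH.
Ka = 10^(−3.70) = 2.00 × 10^-4
Kb = Kw/Ka = 1.0×10^-14 / 2.00 × 10^-4 = 5.00 × 10^-11
Kb = [OH-]²/(0.0398 − [OH-]) = 5.00 × 10^-11
Neglecting [OH-] in the denominator: [OH-] = √(5.00 × 10^-11 × 0.0398) = 1.41 × 10^-6 M
([OH-]/C₀ = 0.0035% < 5%, so the approximation holds.)
pOH = −log(1.41 × 10^-6) = 5.85; pH = 14.00 − 5.85 = 8.15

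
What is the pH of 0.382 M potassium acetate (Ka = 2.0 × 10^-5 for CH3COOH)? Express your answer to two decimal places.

pH = 9.14

CH3COO- is the conjugate base of the weak acid CH3COOH.
Kb = Kw/Ka = 1.0×10^-14 / 2.0 × 10^-5 = 5.00 × 10^-10
Kb = x²/(0.382 − x) = 5.00 × 10^-10
Neglecting x in the denominator: x = √(5.00 × 10^-10 × 0.382) = 1.38 × 10^-5 M
pOH = −log(1.38 × 10^-5) = 4.86; pH = 14.00 − 4.86 = 9.14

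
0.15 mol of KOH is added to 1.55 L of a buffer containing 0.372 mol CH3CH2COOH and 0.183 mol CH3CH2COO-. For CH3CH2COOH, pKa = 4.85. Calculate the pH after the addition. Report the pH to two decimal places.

After neutralization: n(CH3CH2COOH) = 0.222 mol, n(CH3CH2COO-) = 0.333 mol.
Henderson–Hasselbalch with mole ratio 0.333/0.222: pH = 4.85 + (+0.176)

pH = 5.03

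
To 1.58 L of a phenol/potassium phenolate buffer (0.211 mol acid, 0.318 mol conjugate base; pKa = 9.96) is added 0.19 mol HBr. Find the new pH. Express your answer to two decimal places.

Added H+ converts C6H5O- to C6H5OH: C6H5OH → 0.401 mol, C6H5O- → 0.128 mol.
Henderson–Hasselbalch with mole ratio 0.128/0.401: pH = 9.96 + (-0.496)

pH = 9.46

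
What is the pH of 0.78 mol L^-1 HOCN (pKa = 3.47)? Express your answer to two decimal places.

HOCN ⇌ OCN- + H+
Ka = 10^(−3.47) = 3.39 × 10^-4
From the ICE table, Ka = x²/(0.78 − x) = 3.39 × 10^-4.
Since Ka ≪ C₀, x ≈ √(Ka·C₀) = 1.63 × 10^-2 M.
(x/C₀ = 2.1% < 5%, so the approximation holds.)
pH = −log(1.63 × 10^-2) = 1.79

pH = 1.79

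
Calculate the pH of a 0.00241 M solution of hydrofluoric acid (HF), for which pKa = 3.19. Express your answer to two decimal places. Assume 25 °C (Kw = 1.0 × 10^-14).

pH = 3.02

HF ⇌ F- + H+
Ka = 10^(−3.19) = 6.46 × 10^-4
Let x = [H+] at equilibrium. Ka = x²/(0.00241 − x).
Here C₀/Ka ≈ 3.73, so the small-x approximation fails. Use the quadratic:
x = [−0.000646 + √(0.000646² + 6.23e-06)]/2 = 9.66 × 10^-4 M
pH = −log[H+] = −log(9.66 × 10^-4) = 3.02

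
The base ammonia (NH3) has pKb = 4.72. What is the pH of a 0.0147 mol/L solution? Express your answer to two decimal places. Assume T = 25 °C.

pH = 10.72

NH3 + H2O ⇌ NH4+ + OH-
Kb = 10^(−4.72) = 1.91 × 10^-5
Kb = [OH-]²/(0.0147 − [OH-]) = 1.91 × 10^-5
Neglecting [OH-] in the denominator: [OH-] = √(1.91 × 10^-5 × 0.0147) = 5.30 × 10^-4 M
Check: 3.6% ionized — well under 5%, approximation valid.
pOH = −log(5.30 × 10^-4) = 3.28; pH = 14.00 − 3.28 = 10.72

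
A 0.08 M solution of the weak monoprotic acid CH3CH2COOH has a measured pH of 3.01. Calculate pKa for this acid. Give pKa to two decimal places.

pKa = 4.92

[H+] = 10^(-3.01) = 9.77 × 10^-4 M
At equilibrium [HA] = 0.08 − 9.77 × 10^-4 = 7.90 × 10^-2 M
Ka = [H+][A-]/[HA] = (9.77 × 10^-4)² / 7.90 × 10^-2 = 1.21 × 10^-5
pKa = -log(1.21 × 10^-5) = 4.92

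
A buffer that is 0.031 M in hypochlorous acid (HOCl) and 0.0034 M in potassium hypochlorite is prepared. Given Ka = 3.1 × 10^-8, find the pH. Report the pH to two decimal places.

pKa = −log(3.1 × 10^-8) = 7.509
Using pH = pKa + log([base]/[acid]) with [base]/[acid] = 0.0034/0.031:
pH = 7.509 + (-0.960) = 6.55

pH = 6.55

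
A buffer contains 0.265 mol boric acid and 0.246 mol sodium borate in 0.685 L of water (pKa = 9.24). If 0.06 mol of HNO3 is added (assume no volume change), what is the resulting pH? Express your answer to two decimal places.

pH = 9.00

Added H+ converts B(OH)4- to B(OH)3: B(OH)3 → 0.325 mol, B(OH)4- → 0.186 mol.
pH = pKa + log(n_B(OH)4-/n_B(OH)3) = 9.24 + log(0.186/0.325) = 9.24 + (-0.242)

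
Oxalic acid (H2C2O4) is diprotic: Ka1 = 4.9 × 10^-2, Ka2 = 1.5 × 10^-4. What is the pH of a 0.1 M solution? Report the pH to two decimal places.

Since Ka1 ≫ Ka2, the first ionization dominates [H+].
Ka1 = x²/(0.1 − x) = 4.9 × 10^-2
Solving the quadratic: x = (−Ka1 + √(Ka1² + 4·Ka1·C₀))/2 = 4.97 × 10^-2 M
pH = −log(4.97 × 10^-2) = 1.30

pH = 1.30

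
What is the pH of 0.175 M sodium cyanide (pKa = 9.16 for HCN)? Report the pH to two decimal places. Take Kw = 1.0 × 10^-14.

CN- is the conjugate base of the weak acid HCN.
Ka = 10^(−9.16) = 6.92 × 10^-10
Kb = Kw/Ka = 1.0×10^-14 / 6.92 × 10^-10 = 1.45 × 10^-5
From the ICE table, Kb = x²/(0.175 − x) = 1.45 × 10^-5.
Assume x ≪ 0.175: x ≈ √(1.45 × 10^-5 × 0.175) = 1.59 × 10^-3 M
(x/C₀ = 0.91% < 5%, so the approximation holds.)
pOH = 2.80, so pH = 14.00 − pOH = 11.20

pH = 11.20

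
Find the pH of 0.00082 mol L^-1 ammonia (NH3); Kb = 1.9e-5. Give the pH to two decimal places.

pH = 10.06

NH3 + H2O ⇌ NH4+ + OH-
From the ICE table, Kb = [OH-]²/(0.00082 − [OH-]) = 1.9 × 10^-5.
The 5% rule fails; solving [OH-]² + Kb·[OH-] − Kb·C₀ = 0 exactly:
[OH-] = (−Kb + √(Kb² + 4·Kb·C₀))/2 = 1.16 × 10^-4 M
pOH = −log(1.16 × 10^-4) = 3.94; pH = 14.00 − 3.94 = 10.06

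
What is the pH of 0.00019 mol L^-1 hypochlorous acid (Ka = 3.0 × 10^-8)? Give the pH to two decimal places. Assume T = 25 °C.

HOCl ⇌ OCl- + H+
From the ICE table, Ka = [H+]²/(0.00019 − [H+]) = 3.0 × 10^-8.
Since Ka ≪ C₀, [H+] ≈ √(Ka·C₀) = 2.39 × 10^-6 M.
pH = −log[H+] = −log(2.39 × 10^-6) = 5.62

pH = 5.62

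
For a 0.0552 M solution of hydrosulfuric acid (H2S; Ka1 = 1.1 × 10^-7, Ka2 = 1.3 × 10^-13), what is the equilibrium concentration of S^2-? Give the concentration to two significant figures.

First ionization gives [H+] ≈ [HS-] = 7.79 × 10^-5 M.
Second step: Ka2 = [H+][S^2-]/[HS-] ≈ [S^2-] (since [H+] ≈ [HS-]).
So [S^2-] ≈ Ka2.

1.3 × 10^-13 M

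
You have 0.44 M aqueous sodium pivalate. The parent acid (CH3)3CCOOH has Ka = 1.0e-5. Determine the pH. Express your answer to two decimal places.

pH = 9.32

(CH3)3CCOO- is the conjugate base of the weak acid (CH3)3CCOOH.
Kb = Kw/Ka = 1.0×10^-14 / 1.0 × 10^-5 = 1.00 × 10^-9
Let x = [OH-] at equilibrium. Kb = x²/(0.44 − x).
Neglecting x in the denominator: x = √(1.00 × 10^-9 × 0.44) = 2.10 × 10^-5 M
Check: 0.0048% ionized — well under 5%, approximation valid.
pOH = 4.68, so pH = 14.00 − pOH = 9.32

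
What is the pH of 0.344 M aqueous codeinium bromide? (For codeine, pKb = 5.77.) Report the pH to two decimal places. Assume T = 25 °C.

C18H22NO3+ is the conjugate acid of the weak base C18H21NO3.
Kb = 10^(−5.77) = 1.70 × 10^-6
Ka = Kw/Kb = 1.0×10^-14 / 1.70 × 10^-6 = 5.88 × 10^-9
From the ICE table, Ka = x²/(0.344 − x) = 5.88 × 10^-9.
Neglecting x in the denominator: x = √(5.88 × 10^-9 × 0.344) = 4.50 × 10^-5 M
Check: 0.013% ionized — well under 5%, approximation valid.
pH = −log[H+] = −log(4.50 × 10^-5) = 4.35

pH = 4.35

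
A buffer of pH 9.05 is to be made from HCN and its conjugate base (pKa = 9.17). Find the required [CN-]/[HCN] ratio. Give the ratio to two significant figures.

pH = pKa + log(r) ⇒ log(r) = 9.05 − 9.17 = -0.12
r = [CN-]/[HCN] = 10^(-0.12) = 0.759

ratio = 0.76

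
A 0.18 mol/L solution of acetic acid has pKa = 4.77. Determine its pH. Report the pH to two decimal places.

CH3COOH ⇌ CH3COO- + H+
Ka = 10^(−4.77) = 1.70 × 10^-5
From the ICE table, Ka = [H+]²/(0.18 − [H+]) = 1.70 × 10^-5.
Since Ka ≪ C₀, [H+] ≈ √(Ka·C₀) = 1.75 × 10^-3 M.
([H+]/C₀ = 0.97% < 5%, so the approximation holds.)
pH = −log[H+] = −log(1.75 × 10^-3) = 2.76

pH = 2.76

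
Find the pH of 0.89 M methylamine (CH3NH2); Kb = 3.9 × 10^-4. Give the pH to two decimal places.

CH3NH2 + H2O ⇌ CH3NH3+ + OH-
Kb = [OH-]²/(0.89 − [OH-]) = 3.9 × 10^-4
Assume [OH-] ≪ 0.89: [OH-] ≈ √(3.9 × 10^-4 × 0.89) = 1.86 × 10^-2 M
([OH-]/C₀ = 2.1% < 5%, so the approximation holds.)
pOH = −log(1.86 × 10^-2) = 1.73; pH = 14.00 − 1.73 = 12.27

pH = 12.27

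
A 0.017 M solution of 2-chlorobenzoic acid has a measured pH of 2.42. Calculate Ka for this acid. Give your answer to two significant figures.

[H+] = 10^(-2.42) = 3.80 × 10^-3 M
At equilibrium [HA] = 0.017 − 3.80 × 10^-3 = 1.32 × 10^-2 M
Ka = [H+][A-]/[HA] = (3.80 × 10^-3)² / 1.32 × 10^-2 = 1.1 × 10^-3

Ka = 1.1 × 10^-3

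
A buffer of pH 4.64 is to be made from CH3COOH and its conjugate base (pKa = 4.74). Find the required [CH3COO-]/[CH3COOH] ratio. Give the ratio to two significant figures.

ratio = 0.79

pH = pKa + log(r) ⇒ log(r) = 4.64 − 4.74 = -0.10
r = [CH3COO-]/[CH3COOH] = 10^(-0.10) = 0.794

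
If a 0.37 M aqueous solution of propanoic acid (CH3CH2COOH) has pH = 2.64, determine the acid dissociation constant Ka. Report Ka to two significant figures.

Ka = 1.4 × 10^-5

[H+] = 10^(-2.64) = 2.29 × 10^-3 M
At equilibrium [HA] = 0.37 − 2.29 × 10^-3 = 3.68 × 10^-1 M
Ka = [H+][A-]/[HA] = (2.29 × 10^-3)² / 3.68 × 10^-1 = 1.4 × 10^-5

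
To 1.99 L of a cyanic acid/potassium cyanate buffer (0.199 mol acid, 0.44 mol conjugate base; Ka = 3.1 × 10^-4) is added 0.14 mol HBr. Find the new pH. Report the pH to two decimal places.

pH = 3.46

After neutralization: n(HOCN) = 0.339 mol, n(OCN-) = 0.3 mol.
pKa = −log(3.1 × 10^-4) = 3.509
Henderson–Hasselbalch with mole ratio 0.3/0.339: pH = 3.509 + (-0.053)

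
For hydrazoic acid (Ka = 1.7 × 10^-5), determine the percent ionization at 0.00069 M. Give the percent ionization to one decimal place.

14.5%

HN3 ⇌ N3- + H+; let x = [H+] at equilibrium.
Ka = x²/(C₀ − x); solving the quadratic gives x = 1.00 × 10^-4 M.
% ionization = x/C₀ × 100% = 1.00 × 10^-4/0.00069 × 100% = 14.5%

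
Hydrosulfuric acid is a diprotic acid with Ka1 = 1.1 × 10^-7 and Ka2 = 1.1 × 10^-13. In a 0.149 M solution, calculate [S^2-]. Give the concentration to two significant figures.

First ionization gives [H+] ≈ [HS-] = 1.28 × 10^-4 M.
Second step: Ka2 = [H+][S^2-]/[HS-] ≈ [S^2-] (since [H+] ≈ [HS-]).
So [S^2-] ≈ Ka2.

1.1 × 10^-13 M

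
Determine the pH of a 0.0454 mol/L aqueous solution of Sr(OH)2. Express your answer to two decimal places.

pH = 12.96

Sr(OH)2 is a strong base (each formula unit releases 2 OH-); [OH-] = 0.0908 M.
pOH = -log(0.0908) = 1.04
pH = 14.00 - 1.04 = 12.96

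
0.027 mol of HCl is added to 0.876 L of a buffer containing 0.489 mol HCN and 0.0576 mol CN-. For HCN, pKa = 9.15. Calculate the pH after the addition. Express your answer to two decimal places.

After neutralization: n(HCN) = 0.516 mol, n(CN-) = 0.0306 mol.
pH = pKa + log(n_CN-/n_HCN) = 9.15 + log(0.0306/0.516) = 9.15 + (-1.227)

pH = 7.92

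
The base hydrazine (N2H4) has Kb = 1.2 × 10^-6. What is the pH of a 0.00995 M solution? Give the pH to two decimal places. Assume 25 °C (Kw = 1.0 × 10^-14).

N2H4 + H2O ⇌ N2H5+ + OH-
From the ICE table, Kb = [OH-]²/(0.00995 − [OH-]) = 1.2 × 10^-6.
Neglecting [OH-] in the denominator: [OH-] = √(1.2 × 10^-6 × 0.00995) = 1.09 × 10^-4 M
Check: 1.1% ionized — well under 5%, approximation valid.
pOH = −log(1.09 × 10^-4) = 3.96; pH = 14.00 − 3.96 = 10.04

pH = 10.04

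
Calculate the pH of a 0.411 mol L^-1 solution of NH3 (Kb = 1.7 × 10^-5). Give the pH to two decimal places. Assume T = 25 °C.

NH3 + H2O ⇌ NH4+ + OH-
From the ICE table, Kb = [OH-]²/(0.411 − [OH-]) = 1.7 × 10^-5.
Neglecting [OH-] in the denominator: [OH-] = √(1.7 × 10^-5 × 0.411) = 2.64 × 10^-3 M
pOH = −log(2.64 × 10^-3) = 2.58; pH = 14.00 − 2.58 = 11.42

pH = 11.42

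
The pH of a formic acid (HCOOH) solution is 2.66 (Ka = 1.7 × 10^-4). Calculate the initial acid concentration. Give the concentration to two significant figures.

[H+] = 10^(-2.66) = 2.19 × 10^-3 M = x
Ka = x²/(C₀ − x) ⇒ C₀ = x + x²/Ka
C₀ = 2.19 × 10^-3 + (2.19 × 10^-3)²/(1.7 × 10^-4) = 3.04 × 10^-2 M

C₀ = 3.0 × 10^-2 M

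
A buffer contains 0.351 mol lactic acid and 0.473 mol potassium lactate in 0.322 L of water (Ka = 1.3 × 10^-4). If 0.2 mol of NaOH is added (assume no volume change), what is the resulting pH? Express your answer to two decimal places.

After neutralization: n(CH3CH(OH)COOH) = 0.151 mol, n(CH3CH(OH)COO-) = 0.673 mol.
pKa = −log(1.3 × 10^-4) = 3.886
pH = pKa + log(n_CH3CH(OH)COO-/n_CH3CH(OH)COOH) = 3.886 + log(0.673/0.151) = 3.886 + (+0.649)

pH = 4.54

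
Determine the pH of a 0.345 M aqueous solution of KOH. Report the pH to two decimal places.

pH = 13.54

KOH is a strong base; [OH-] = 0.345 M.
pOH = -log(0.345) = 0.46
pH = 14.00 - 0.46 = 13.54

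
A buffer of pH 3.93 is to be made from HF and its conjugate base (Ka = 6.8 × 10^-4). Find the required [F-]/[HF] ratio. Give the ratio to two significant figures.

pKa = -log(6.8 × 10^-4) = 3.167
pH = pKa + log(r) ⇒ log(r) = 3.93 − 3.167 = +0.763
r = [F-]/[HF] = 10^(+0.763) = 5.79

ratio = 5.8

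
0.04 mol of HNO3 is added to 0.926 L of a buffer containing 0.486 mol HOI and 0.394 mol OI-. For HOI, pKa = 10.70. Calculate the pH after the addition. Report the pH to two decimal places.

pH = 10.53

Added H+ converts OI- to HOI: HOI → 0.526 mol, OI- → 0.354 mol.
pH = pKa + log([A⁻]/[HA]) = 10.70 + log(0.354/0.526) = 10.70 -0.172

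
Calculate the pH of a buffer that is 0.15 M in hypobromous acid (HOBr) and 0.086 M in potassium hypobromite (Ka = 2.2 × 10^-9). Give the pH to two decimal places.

pKa = −log(2.2 × 10^-9) = 8.658
Using pH = pKa + log([base]/[acid]) with [base]/[acid] = 0.086/0.15:
pH = 8.658 + (-0.242) = 8.42

pH = 8.42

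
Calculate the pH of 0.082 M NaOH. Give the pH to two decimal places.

pH = 12.91

NaOH is a strong base; [OH-] = 0.082 M.
pOH = -log(0.082) = 1.09
pH = 14.00 - 1.09 = 12.91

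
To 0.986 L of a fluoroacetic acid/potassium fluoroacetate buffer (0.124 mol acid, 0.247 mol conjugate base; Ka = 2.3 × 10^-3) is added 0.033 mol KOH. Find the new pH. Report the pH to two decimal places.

After neutralization: n(FCH2COOH) = 0.091 mol, n(FCH2COO-) = 0.28 mol.
pKa = −log(2.3 × 10^-3) = 2.638
pH = pKa + log(n_FCH2COO-/n_FCH2COOH) = 2.638 + log(0.28/0.091) = 2.638 + (+0.488)

pH = 3.13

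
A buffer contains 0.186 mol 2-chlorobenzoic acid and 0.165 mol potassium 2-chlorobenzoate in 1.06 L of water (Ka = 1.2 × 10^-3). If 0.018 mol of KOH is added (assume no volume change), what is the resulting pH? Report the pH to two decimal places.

OH- converts ClC6H4COOH to ClC6H4COO-: ClC6H4COOH → 0.168 mol, ClC6H4COO- → 0.183 mol.
pKa = −log(1.2 × 10^-3) = 2.921
pH = pKa + log(n_ClC6H4COO-/n_ClC6H4COOH) = 2.921 + log(0.183/0.168) = 2.921 + (+0.037)

pH = 2.96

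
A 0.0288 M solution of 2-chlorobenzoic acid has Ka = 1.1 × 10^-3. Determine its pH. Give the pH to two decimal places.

pH = 2.29

ClC6H4COOH ⇌ ClC6H4COO- + H+
Let x = [H+] at equilibrium. Ka = x²/(0.0288 − x).
Here C₀/Ka ≈ 26.2, so the small-x approximation fails. Use the quadratic:
x = (−Ka + √(Ka² + 4·Ka·C₀))/2 = 5.11 × 10^-3 M
pH = −log[H+] = −log(5.11 × 10^-3) = 2.29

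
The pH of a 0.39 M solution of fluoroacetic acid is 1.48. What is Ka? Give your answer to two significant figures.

Ka = 3.1 × 10^-3

[H+] = 10^(-1.48) = 3.31 × 10^-2 M
At equilibrium [HA] = 0.39 − 3.31 × 10^-2 = 3.57 × 10^-1 M
Ka = [H+][A-]/[HA] = (3.31 × 10^-2)² / 3.57 × 10^-1 = 3.1 × 10^-3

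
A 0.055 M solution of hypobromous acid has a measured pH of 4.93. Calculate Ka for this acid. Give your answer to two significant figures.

Ka = 2.5 × 10^-9

[H+] = 10^(-4.93) = 1.17 × 10^-5 M
At equilibrium [HA] = 0.055 − 1.17 × 10^-5 = 5.50 × 10^-2 M
Ka = [H+][A-]/[HA] = (1.17 × 10^-5)² / 5.50 × 10^-2 = 2.5 × 10^-9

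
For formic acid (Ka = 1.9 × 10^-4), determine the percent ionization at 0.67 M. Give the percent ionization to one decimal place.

HCOOH ⇌ HCOO- + H+; let x = [H+] at equilibrium.
x ≈ √(Ka·C₀) = √(1.9 × 10^-4 × 0.67) = 1.13 × 10^-2 M
Fraction ionized = 1.13 × 10^-2 / 0.67 = 0.0169 → 1.7%

1.7%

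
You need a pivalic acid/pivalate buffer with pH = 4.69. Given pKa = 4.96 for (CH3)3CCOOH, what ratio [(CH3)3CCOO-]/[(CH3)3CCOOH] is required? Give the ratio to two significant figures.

ratio = 0.54

pH = pKa + log(r) ⇒ log(r) = 4.69 − 4.96 = -0.27
r = [(CH3)3CCOO-]/[(CH3)3CCOOH] = 10^(-0.27) = 0.537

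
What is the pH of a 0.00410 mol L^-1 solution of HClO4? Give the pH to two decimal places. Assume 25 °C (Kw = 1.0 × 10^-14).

HClO4 is a strong acid and dissociates completely, so [H+] = 0.00410 M.
pH = -log(0.0041) = 2.39

pH = 2.39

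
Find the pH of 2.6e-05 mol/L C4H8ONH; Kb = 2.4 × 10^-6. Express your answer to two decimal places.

C4H8ONH + H2O ⇌ C4H8ONH2+ + OH-
From the ICE table, Kb = x²/(2.6e-05 − x) = 2.4 × 10^-6.
x is not negligible relative to C₀; solve x² + 2.4e-06·x − 6.24e-11 = 0.
x = [−2.4e-06 + √(2.4e-06² + 2.5e-10)]/2 = 6.79 × 10^-6 M
pOH = 5.17, so pH = 14.00 − pOH = 8.83

pH = 8.83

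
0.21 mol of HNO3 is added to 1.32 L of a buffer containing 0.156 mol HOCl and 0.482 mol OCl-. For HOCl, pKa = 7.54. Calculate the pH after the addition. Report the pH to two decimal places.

After neutralization: n(HOCl) = 0.366 mol, n(OCl-) = 0.272 mol.
Henderson–Hasselbalch with mole ratio 0.272/0.366: pH = 7.54 + (-0.129)

pH = 7.41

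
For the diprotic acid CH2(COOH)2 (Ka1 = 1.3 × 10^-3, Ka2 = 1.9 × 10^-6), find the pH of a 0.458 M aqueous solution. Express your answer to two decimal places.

Since Ka1 ≫ Ka2, the first ionization dominates [H+].
Ka1 = x²/(0.458 − x) = 1.3 × 10^-3
Solving the quadratic: x = (−Ka1 + √(Ka1² + 4·Ka1·C₀))/2 = 2.38 × 10^-2 M
pH = −log(2.38 × 10^-2) = 1.62

pH = 1.62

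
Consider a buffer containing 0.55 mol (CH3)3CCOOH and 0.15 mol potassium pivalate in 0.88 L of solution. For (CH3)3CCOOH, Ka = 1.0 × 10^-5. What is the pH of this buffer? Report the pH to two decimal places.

pKa = −log(1.0 × 10^-5) = 5.000
pH = pKa + log([A⁻]/[HA]) = 5.000 + log(0.15/0.55)
pH = 5.000 + (-0.564) = 4.44

pH = 4.44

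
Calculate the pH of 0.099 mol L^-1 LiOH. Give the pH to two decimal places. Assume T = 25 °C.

pH = 13.00

LiOH is a strong base; [OH-] = 0.099 M.
pOH = -log(0.099) = 1.00
pH = 14.00 - 1.00 = 13.00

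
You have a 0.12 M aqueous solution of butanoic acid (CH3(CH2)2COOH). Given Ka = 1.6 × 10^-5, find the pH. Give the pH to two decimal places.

pH = 2.86

CH3(CH2)2COOH ⇌ CH3(CH2)2COO- + H+
From the ICE table, Ka = [H+]²/(0.12 − [H+]) = 1.6 × 10^-5.
Since Ka ≪ C₀, [H+] ≈ √(Ka·C₀) = 1.39 × 10^-3 M.
([H+]/C₀ = 1.2% < 5%, so the approximation holds.)
pH = −log(1.39 × 10^-3) = 2.86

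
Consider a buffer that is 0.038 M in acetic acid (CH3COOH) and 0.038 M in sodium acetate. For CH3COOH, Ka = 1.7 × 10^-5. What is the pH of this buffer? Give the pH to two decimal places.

pH = 4.77

pKa = −log(1.7 × 10^-5) = 4.770
Henderson–Hasselbalch: pH = pKa + log([CH3COO-]/[CH3COOH]) = 4.770 + log(0.038/0.038)
pH = 4.770 + (+0.000) = 4.77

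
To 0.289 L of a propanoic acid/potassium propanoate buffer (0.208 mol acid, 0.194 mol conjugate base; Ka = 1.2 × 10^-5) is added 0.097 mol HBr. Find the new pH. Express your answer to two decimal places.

pH = 4.42

After neutralization: n(CH3CH2COOH) = 0.305 mol, n(CH3CH2COO-) = 0.097 mol.
pKa = −log(1.2 × 10^-5) = 4.921
pH = pKa + log([A⁻]/[HA]) = 4.921 + log(0.097/0.305) = 4.921 -0.498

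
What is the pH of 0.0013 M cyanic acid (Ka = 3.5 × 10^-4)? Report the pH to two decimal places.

HOCN ⇌ OCN- + H+
Ka = x²/(0.0013 − x) = 3.5 × 10^-4
x is not negligible relative to C₀; solve x² + 0.00035·x − 4.55e-07 = 0.
x = [−0.00035 + √(0.00035² + 1.82e-06)]/2 = 5.22 × 10^-4 M
pH = −log[H+] = −log(5.22 × 10^-4) = 3.28

pH = 3.28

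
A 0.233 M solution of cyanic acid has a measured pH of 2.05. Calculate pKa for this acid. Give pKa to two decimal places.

pKa = 3.45

[H+] = 10^(-2.05) = 8.91 × 10^-3 M
At equilibrium [HA] = 0.233 − 8.91 × 10^-3 = 2.24 × 10^-1 M
Ka = [H+][A-]/[HA] = (8.91 × 10^-3)² / 2.24 × 10^-1 = 3.54 × 10^-4
pKa = -log(3.54 × 10^-4) = 3.45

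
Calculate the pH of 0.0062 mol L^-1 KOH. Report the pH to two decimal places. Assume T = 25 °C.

pH = 11.79

KOH is a strong base; [OH-] = 0.0062 M.
pOH = -log(0.0062) = 2.21
pH = 14.00 - 2.21 = 11.79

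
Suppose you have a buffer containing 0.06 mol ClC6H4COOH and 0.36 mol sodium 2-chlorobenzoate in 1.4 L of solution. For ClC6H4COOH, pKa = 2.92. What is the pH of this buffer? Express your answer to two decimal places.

Henderson–Hasselbalch: pH = pKa + log([ClC6H4COO-]/[ClC6H4COOH]) = 2.92 + log(0.36/0.06)
pH = 2.92 + (+0.778) = 3.70

pH = 3.70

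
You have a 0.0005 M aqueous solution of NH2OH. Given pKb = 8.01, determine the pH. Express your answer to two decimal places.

NH2OH + H2O ⇌ NH3OH+ + OH-
Kb = 10^(−8.01) = 9.77 × 10^-9
Kb = x²/(0.0005 − x) = 9.77 × 10^-9
Since Kb ≪ C₀, x ≈ √(Kb·C₀) = 2.21 × 10^-6 M.
(x/C₀ = 0.44% < 5%, so the approximation holds.)
pOH = −log(2.21 × 10^-6) = 5.66; pH = 14.00 − 5.66 = 8.34

pH = 8.34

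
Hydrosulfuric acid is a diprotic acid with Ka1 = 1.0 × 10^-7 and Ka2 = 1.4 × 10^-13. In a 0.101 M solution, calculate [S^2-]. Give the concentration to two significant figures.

1.4 × 10^-13 M

First ionization gives [H+] ≈ [HS-] = 1.00 × 10^-4 M.
Second step: Ka2 = [H+][S^2-]/[HS-] ≈ [S^2-] (since [H+] ≈ [HS-]).
So [S^2-] ≈ Ka2.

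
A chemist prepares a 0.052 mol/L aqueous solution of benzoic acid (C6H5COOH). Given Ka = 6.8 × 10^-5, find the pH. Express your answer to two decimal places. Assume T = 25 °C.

pH = 2.73

C6H5COOH ⇌ C6H5COO- + H+
From the ICE table, Ka = [H+]²/(0.052 − [H+]) = 6.8 × 10^-5.
Since Ka ≪ C₀, [H+] ≈ √(Ka·C₀) = 1.88 × 10^-3 M.
Check: 3.6% ionized — well under 5%, approximation valid.
pH = −log[H+] = −log(1.88 × 10^-3) = 2.73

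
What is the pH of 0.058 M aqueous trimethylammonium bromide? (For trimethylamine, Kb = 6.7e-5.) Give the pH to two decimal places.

(CH3)3NH+ is the conjugate acid of the weak base (CH3)3N.
Ka = Kw/Kb = 1.0×10^-14 / 6.7 × 10^-5 = 1.49 × 10^-10
Ka = [H+]²/(0.058 − [H+]) = 1.49 × 10^-10
Neglecting [H+] in the denominator: [H+] = √(1.49 × 10^-10 × 0.058) = 2.94 × 10^-6 M
([H+]/C₀ = 0.0051% < 5%, so the approximation holds.)
pH = −log(2.94 × 10^-6) = 5.53

pH = 5.53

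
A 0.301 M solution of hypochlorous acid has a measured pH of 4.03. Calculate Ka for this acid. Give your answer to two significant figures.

[H+] = 10^(-4.03) = 9.33 × 10^-5 M
At equilibrium [HA] = 0.301 − 9.33 × 10^-5 = 3.01 × 10^-1 M
Ka = [H+][A-]/[HA] = (9.33 × 10^-5)² / 3.01 × 10^-1 = 2.9 × 10^-8

Ka = 2.9 × 10^-8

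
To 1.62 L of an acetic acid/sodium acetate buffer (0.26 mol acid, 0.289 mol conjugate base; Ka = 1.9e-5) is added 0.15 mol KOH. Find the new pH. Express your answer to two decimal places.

OH- converts CH3COOH to CH3COO-: CH3COOH → 0.11 mol, CH3COO- → 0.439 mol.
pKa = −log(1.9 × 10^-5) = 4.721
Henderson–Hasselbalch with mole ratio 0.439/0.11: pH = 4.721 + (+0.601)

pH = 5.32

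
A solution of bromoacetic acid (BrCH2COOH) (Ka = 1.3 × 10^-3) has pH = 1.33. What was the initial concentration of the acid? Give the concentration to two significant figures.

C₀ = 1.7 M

[H+] = 10^(-1.33) = 4.68 × 10^-2 M = x
Ka = x²/(C₀ − x) ⇒ C₀ = x + x²/Ka
C₀ = 4.68 × 10^-2 + (4.68 × 10^-2)²/(1.3 × 10^-3) = 1.73 M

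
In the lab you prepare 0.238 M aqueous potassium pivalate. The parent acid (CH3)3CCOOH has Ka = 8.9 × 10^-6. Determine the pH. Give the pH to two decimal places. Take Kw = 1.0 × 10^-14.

(CH3)3CCOO- is the conjugate base of the weak acid (CH3)3CCOOH.
Kb = Kw/Ka = 1.0×10^-14 / 8.9 × 10^-6 = 1.12 × 10^-9
From the ICE table, Kb = [OH-]²/(0.238 − [OH-]) = 1.12 × 10^-9.
Since Kb ≪ C₀, [OH-] ≈ √(Kb·C₀) = 1.63 × 10^-5 M.
([OH-]/C₀ = 0.0069% < 5%, so the approximation holds.)
pOH = −log(1.63 × 10^-5) = 4.79; pH = 14.00 − 4.79 = 9.21

pH = 9.21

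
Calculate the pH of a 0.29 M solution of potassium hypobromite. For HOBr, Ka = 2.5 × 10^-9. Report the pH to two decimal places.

OBr- is the conjugate base of the weak acid HOBr.
Kb = Kw/Ka = 1.0×10^-14 / 2.5 × 10^-9 = 4.00 × 10^-6
From the ICE table, Kb = [OH-]²/(0.29 − [OH-]) = 4.00 × 10^-6.
Neglecting [OH-] in the denominator: [OH-] = √(4.00 × 10^-6 × 0.29) = 1.08 × 10^-3 M
Check: 0.37% ionized — well under 5%, approximation valid.
pOH = −log(1.08 × 10^-3) = 2.97; pH = 14.00 − 2.97 = 11.03

pH = 11.03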